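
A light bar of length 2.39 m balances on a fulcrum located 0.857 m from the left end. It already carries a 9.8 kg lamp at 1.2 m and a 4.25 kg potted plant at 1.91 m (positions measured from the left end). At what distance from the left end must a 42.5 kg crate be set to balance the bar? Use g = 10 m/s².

About the fulcrum (at 0.857 m from the left end):
Lamp: 9.8 × 10 = 98 N down at 1.2 m → arm 0.343 m, τ = 98 × 0.343 = 33.61 N·m clockwise.
Potted plant: 4.25 × 10 = 42.5 N down at 1.91 m → arm 1.053 m, τ = 42.5 × 1.053 = 44.75 N·m clockwise.
Net moment of existing loads = 78.36 N·m clockwise.
The crate weighs 42.5 × 10 = 425 N and must supply an equal counterclockwise moment, so its lever arm about the fulcrum is 78.36 / 425 = 0.184 m.
That puts it at 0.857 − 0.184 = 0.673 m from the left end.

x ≈ 0.673 m from the left end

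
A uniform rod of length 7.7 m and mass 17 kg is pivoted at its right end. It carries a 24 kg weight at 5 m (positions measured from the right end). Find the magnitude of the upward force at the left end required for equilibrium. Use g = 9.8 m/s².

F ≈ 236 N

Choose the right end as the axis so the unknown pivot reaction has zero arm there.
Beam weight: 17 × 9.8 = 166.6 N down at 3.85 m → arm 3.85 m, τ = 166.6 × 3.85 = 641.4 N·m counterclockwise.
Weight: 24 × 9.8 = 235.2 N down at 5 m → arm 5 m, τ = 235.2 × 5 = 1176 N·m counterclockwise.
Net moment of the loads = 1817 N·m counterclockwise.
The upward force F acts at the left end, arm 7.7 m, giving F × 7.7 clockwise.
Balancing moments: F × 7.7 = 1817, giving F = 1817 / 7.7 = 236 N.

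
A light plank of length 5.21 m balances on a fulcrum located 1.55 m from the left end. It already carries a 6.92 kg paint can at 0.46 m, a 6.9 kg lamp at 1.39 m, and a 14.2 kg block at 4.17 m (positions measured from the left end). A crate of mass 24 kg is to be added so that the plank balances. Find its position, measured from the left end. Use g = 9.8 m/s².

Taking torques about the fulcrum (at 1.55 m from the left end):
Paint can: 6.92 × 9.8 = 67.82 N down at 0.46 m → arm 1.09 m, τ = 67.82 × 1.09 = 73.92 N·m counterclockwise.
Lamp: 6.9 × 9.8 = 67.62 N down at 1.39 m → arm 0.16 m, τ = 67.62 × 0.16 = 10.82 N·m counterclockwise.
Block: 14.2 × 9.8 = 139.2 N down at 4.17 m → arm 2.62 m, τ = 139.2 × 2.62 = 364.7 N·m clockwise.
Net moment of existing loads = 280 N·m clockwise.
The crate weighs 24 × 9.8 = 235.2 N and must supply an equal counterclockwise moment, so its lever arm about the fulcrum is 280 / 235.2 = 1.19 m.
That puts it at 1.55 − 1.19 = 0.36 m from the left end.

x ≈ 0.36 m from the left end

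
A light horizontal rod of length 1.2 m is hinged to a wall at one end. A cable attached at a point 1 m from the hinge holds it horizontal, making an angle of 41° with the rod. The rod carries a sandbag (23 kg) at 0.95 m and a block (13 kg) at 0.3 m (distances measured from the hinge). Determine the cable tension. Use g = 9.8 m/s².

T ≈ 385 N

Choose the hinge as the axis so the unknown hinge reaction has zero arm there.
Sandbag: 23 × 9.8 = 225.4 N down at 0.95 m → arm 0.95 m, τ = 225.4 × 0.95 = 214.1 N·m clockwise.
Block: 13 × 9.8 = 127.4 N down at 0.3 m → arm 0.3 m, τ = 127.4 × 0.3 = 38.22 N·m clockwise.
Total clockwise load moment = 252.3 N·m.
The cable tension T acts at 1 m; only its component perpendicular to the rod, T sinθ, produces torque. sin 41° = 0.6561.
Στ = 0 ⇒ T × 1 × 0.6561 = 252.3 ⇒ T = 252.3 / 0.6561 = 385 N.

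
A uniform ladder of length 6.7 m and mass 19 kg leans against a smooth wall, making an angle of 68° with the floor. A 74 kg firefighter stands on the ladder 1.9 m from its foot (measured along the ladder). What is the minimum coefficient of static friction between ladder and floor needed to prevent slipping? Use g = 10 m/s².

Sum moments about the foot of the ladder (the floor normal and friction both act there and drop out).
Ladder weight 19×10 = 190 N acts at 3.35 m along the ladder; its horizontal arm is 3.35·cos68° = 1.255 m → τ = 238.4 N·m clockwise.
Firefighter: 74×10 = 740 N at 1.9 m → arm 0.7118 m → τ = 526.7 N·m clockwise.
Wall normal N acts horizontally at the top; its moment arm is the height L sinθ = 6.7·sin68° = 6.212 m, counterclockwise.
Balancing moments: N × 6.212 = 765.1, giving N = 123.2 N.
ΣFx = 0 ⇒ f = N_wall = 123.2 N. ΣFy = 0 ⇒ N_floor = 930 N.
μ_min = f / N_floor = 123.2 / 930 = 0.132.

μ_min ≈ 0.132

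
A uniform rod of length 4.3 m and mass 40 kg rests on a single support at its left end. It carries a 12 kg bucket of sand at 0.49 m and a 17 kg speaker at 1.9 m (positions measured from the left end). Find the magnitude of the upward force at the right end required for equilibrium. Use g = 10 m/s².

Take moments about the left end.
Beam weight: 40 × 10 = 400 N down at 2.15 m → arm 2.15 m, τ = 400 × 2.15 = 860 N·m clockwise.
Bucket of sand: 12 × 10 = 120 N down at 0.49 m → arm 0.49 m, τ = 120 × 0.49 = 58.8 N·m clockwise.
Speaker: 17 × 10 = 170 N down at 1.9 m → arm 1.9 m, τ = 170 × 1.9 = 323 N·m clockwise.
Net moment of the loads = 1242 N·m clockwise.
The upward force F acts at the right end, arm 4.3 m, giving F × 4.3 counterclockwise.
Στ = 0 ⇒ F × 4.3 = 1242 ⇒ F = 1242 / 4.3 = 289 N.

F ≈ 289 N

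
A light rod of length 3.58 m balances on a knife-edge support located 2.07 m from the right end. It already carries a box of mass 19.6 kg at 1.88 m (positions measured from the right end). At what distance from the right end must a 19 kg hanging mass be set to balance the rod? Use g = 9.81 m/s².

Choose the knife-edge support (at 2.07 m from the right end) as the axis so the support reaction has zero arm there.
Box: 19.6 × 9.81 = 192.3 N down at 1.88 m → arm 0.19 m, τ = 192.3 × 0.19 = 36.54 N·m clockwise.
Net moment of existing loads = 36.54 N·m clockwise.
The hanging mass weighs 19 × 9.81 = 186.4 N and must supply an equal counterclockwise moment, so its lever arm about the knife-edge support is 36.54 / 186.4 = 0.196 m.
That puts it at 2.07 + 0.196 = 2.27 m from the right end.

x ≈ 2.27 m from the right end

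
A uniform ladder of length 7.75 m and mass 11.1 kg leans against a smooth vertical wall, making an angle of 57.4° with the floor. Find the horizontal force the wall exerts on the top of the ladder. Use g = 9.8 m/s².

N_wall ≈ 34.8 N

Sum moments about the foot of the ladder (the floor normal and friction both act there and drop out).
Ladder weight 11.1×9.8 = 108.8 N acts at 3.875 m along the ladder; its horizontal arm is 3.875·cos57.4° = 2.088 m → τ = 227.2 N·m clockwise.
Wall normal N acts horizontally at the top; its moment arm is the height L sinθ = 7.75·sin57.4° = 6.529 m, counterclockwise.
Balancing moments: N × 6.529 = 227.2, giving N = 34.8 N.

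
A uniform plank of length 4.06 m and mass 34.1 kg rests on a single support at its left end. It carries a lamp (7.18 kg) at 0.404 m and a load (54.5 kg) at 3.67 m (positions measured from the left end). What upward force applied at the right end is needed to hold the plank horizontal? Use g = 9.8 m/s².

F ≈ 657 N

Choose the left end as the axis so the unknown pivot reaction has zero arm there.
Beam weight: 34.1 × 9.8 = 334.2 N down at 2.03 m → arm 2.03 m, τ = 334.2 × 2.03 = 678.4 N·m clockwise.
Lamp: 7.18 × 9.8 = 70.36 N down at 0.404 m → arm 0.404 m, τ = 70.36 × 0.404 = 28.43 N·m clockwise.
Load: 54.5 × 9.8 = 534.1 N down at 3.67 m → arm 3.67 m, τ = 534.1 × 3.67 = 1960 N·m clockwise.
Net moment of the loads = 2667 N·m clockwise.
The upward force F acts at the right end, arm 4.06 m, giving F × 4.06 counterclockwise.
For rotational equilibrium, F × 4.06 = 2667, so F = 2667 / 4.06 = 657 N.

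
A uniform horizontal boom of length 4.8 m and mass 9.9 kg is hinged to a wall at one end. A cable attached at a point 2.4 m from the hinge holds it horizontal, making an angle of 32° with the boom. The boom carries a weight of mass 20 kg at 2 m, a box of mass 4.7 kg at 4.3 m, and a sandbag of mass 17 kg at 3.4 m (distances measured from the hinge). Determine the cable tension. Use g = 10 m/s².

Taking torques about the hinge:
Beam weight: 9.9 × 10 = 99 N down at 2.4 m → arm 2.4 m, τ = 99 × 2.4 = 237.6 N·m clockwise.
Weight: 20 × 10 = 200 N down at 2 m → arm 2 m, τ = 200 × 2 = 400 N·m clockwise.
Box: 4.7 × 10 = 47 N down at 4.3 m → arm 4.3 m, τ = 47 × 4.3 = 202.1 N·m clockwise.
Sandbag: 17 × 10 = 170 N down at 3.4 m → arm 3.4 m, τ = 170 × 3.4 = 578 N·m clockwise.
Total clockwise load moment = 1418 N·m.
The cable tension T acts at 2.4 m; only its component perpendicular to the boom, T sinθ, produces torque. sin 32° = 0.5299.
For rotational equilibrium, T × 2.4 × 0.5299 = 1418, so T = 1418 / 1.272 = 1110 N.

T ≈ 1110 N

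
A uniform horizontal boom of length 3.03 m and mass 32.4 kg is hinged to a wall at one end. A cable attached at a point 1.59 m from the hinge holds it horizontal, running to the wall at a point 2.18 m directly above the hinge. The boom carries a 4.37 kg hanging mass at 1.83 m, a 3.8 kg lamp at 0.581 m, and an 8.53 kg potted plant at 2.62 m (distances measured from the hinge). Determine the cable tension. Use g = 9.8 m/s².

Take moments about the hinge.
Beam weight: 32.4 × 9.8 = 317.5 N down at 1.515 m → arm 1.515 m, τ = 317.5 × 1.515 = 481 N·m clockwise.
Hanging mass: 4.37 × 9.8 = 42.83 N down at 1.83 m → arm 1.83 m, τ = 42.83 × 1.83 = 78.38 N·m clockwise.
Lamp: 3.8 × 9.8 = 37.24 N down at 0.581 m → arm 0.581 m, τ = 37.24 × 0.581 = 21.64 N·m clockwise.
Potted plant: 8.53 × 9.8 = 83.59 N down at 2.62 m → arm 2.62 m, τ = 83.59 × 2.62 = 219 N·m clockwise.
Total clockwise load moment = 800 N·m.
The cable tension T acts at 1.59 m; only its component perpendicular to the boom, T sinθ, produces torque. sinθ = h/√(h²+d²) = 2.18/√(2.18²+1.59²) = 0.8079.
Setting net torque to zero: T × 1.59 × 0.8079 = 800 → T = 800 / 1.285 = 623 N.

T ≈ 623 N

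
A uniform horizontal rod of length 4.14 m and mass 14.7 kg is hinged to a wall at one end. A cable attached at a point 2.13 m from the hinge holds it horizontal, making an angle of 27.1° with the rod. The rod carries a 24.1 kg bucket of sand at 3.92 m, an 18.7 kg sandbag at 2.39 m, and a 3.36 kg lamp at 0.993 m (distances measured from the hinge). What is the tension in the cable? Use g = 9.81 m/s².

T ≈ 1750 N

About the hinge:
Beam weight: 14.7 × 9.81 = 144.2 N down at 2.07 m → arm 2.07 m, τ = 144.2 × 2.07 = 298.5 N·m clockwise.
Bucket of sand: 24.1 × 9.81 = 236.4 N down at 3.92 m → arm 3.92 m, τ = 236.4 × 3.92 = 926.7 N·m clockwise.
Sandbag: 18.7 × 9.81 = 183.4 N down at 2.39 m → arm 2.39 m, τ = 183.4 × 2.39 = 438.3 N·m clockwise.
Lamp: 3.36 × 9.81 = 32.96 N down at 0.993 m → arm 0.993 m, τ = 32.96 × 0.993 = 32.73 N·m clockwise.
Total clockwise load moment = 1696 N·m.
The cable tension T acts at 2.13 m; only its component perpendicular to the rod, T sinθ, produces torque. sin 27.1° = 0.4555.
Στ = 0 ⇒ T × 2.13 × 0.4555 = 1696 ⇒ T = 1696 / 0.9702 = 1750 N.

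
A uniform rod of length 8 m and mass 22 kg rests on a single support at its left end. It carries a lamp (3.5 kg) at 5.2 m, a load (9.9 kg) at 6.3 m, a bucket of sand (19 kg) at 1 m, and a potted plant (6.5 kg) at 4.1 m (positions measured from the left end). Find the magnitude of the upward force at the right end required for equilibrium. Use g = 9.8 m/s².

F ≈ 262 N

Take moments about the left end.
Beam weight: 22 × 9.8 = 215.6 N down at 4 m → arm 4 m, τ = 215.6 × 4 = 862.4 N·m clockwise.
Lamp: 3.5 × 9.8 = 34.3 N down at 5.2 m → arm 5.2 m, τ = 34.3 × 5.2 = 178.4 N·m clockwise.
Load: 9.9 × 9.8 = 97.02 N down at 6.3 m → arm 6.3 m, τ = 97.02 × 6.3 = 611.2 N·m clockwise.
Bucket of sand: 19 × 9.8 = 186.2 N down at 1 m → arm 1 m, τ = 186.2 × 1 = 186.2 N·m clockwise.
Potted plant: 6.5 × 9.8 = 63.7 N down at 4.1 m → arm 4.1 m, τ = 63.7 × 4.1 = 261.2 N·m clockwise.
Net moment of the loads = 2099 N·m clockwise.
The upward force F acts at the right end, arm 8 m, giving F × 8 counterclockwise.
Balancing moments: F × 8 = 2099, giving F = 2099 / 8 = 262 N.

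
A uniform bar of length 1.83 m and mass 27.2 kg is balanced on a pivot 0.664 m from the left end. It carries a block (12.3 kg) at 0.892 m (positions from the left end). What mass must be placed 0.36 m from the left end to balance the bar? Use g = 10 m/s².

m ≈ 31.7 kg

Sum moments about the pivot (at 0.664 m from the left end) (the support reaction has zero arm there).
Beam weight: 27.2 × 10 = 272 N down at 0.915 m → arm 0.251 m, τ = 272 × 0.251 = 68.27 N·m clockwise.
Block: 12.3 × 10 = 123 N down at 0.892 m → arm 0.228 m, τ = 123 × 0.228 = 28.04 N·m clockwise.
Net moment of known loads = 96.31 N·m clockwise.
An unknown mass m at 0.36 m has arm 0.304 m; its moment is m·g·0.304 counterclockwise.
For rotational equilibrium, m × 10 × 0.304 = 96.31, so m = 96.31 / (10 × 0.304) = 31.7 kg.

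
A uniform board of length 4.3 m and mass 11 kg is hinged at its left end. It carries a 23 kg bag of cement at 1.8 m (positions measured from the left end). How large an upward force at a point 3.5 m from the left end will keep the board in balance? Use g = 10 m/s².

F ≈ 186 N

Choose the left end as the axis so the unknown pivot reaction has zero arm there.
Beam weight: 11 × 10 = 110 N down at 2.15 m → arm 2.15 m, τ = 110 × 2.15 = 236.5 N·m clockwise.
Bag of cement: 23 × 10 = 230 N down at 1.8 m → arm 1.8 m, τ = 230 × 1.8 = 414 N·m clockwise.
Net moment of the loads = 650.5 N·m clockwise.
The upward force F acts at a point 3.5 m from the left end, arm 3.5 m, giving F × 3.5 counterclockwise.
Setting net torque to zero: F × 3.5 = 650.5 → F = 650.5 / 3.5 = 186 N.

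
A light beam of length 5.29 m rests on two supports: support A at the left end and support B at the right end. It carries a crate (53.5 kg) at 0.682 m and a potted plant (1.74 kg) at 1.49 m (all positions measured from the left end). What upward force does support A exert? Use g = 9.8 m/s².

Taking torques about support B:
Crate: 53.5 × 9.8 = 524.3 N down at 0.682 m → arm 4.608 m, τ = 524.3 × 4.608 = 2416 N·m counterclockwise.
Potted plant: 1.74 × 9.8 = 17.05 N down at 1.49 m → arm 3.8 m, τ = 17.05 × 3.8 = 64.79 N·m counterclockwise.
Net load moment about support B = 2481 N·m counterclockwise.
Reaction R at support A is upward at 0 m, arm 5.29 m → moment R × 5.29 clockwise.
Στ = 0 ⇒ R × 5.29 = 2481 ⇒ R = 469 N.

R_A ≈ 469 N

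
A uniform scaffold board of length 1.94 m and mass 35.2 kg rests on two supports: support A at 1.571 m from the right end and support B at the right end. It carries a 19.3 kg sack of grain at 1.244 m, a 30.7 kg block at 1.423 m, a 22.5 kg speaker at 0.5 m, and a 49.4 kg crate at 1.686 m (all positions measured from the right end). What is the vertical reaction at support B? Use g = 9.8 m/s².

R_B ≈ 315 N

Taking torques about support A:
Beam weight: 35.2 × 9.8 = 345 N down at 0.97 m → arm 0.601 m, τ = 345 × 0.601 = 207.3 N·m clockwise.
Sack of grain: 19.3 × 9.8 = 189.1 N down at 1.244 m → arm 0.327 m, τ = 189.1 × 0.327 = 61.84 N·m clockwise.
Block: 30.7 × 9.8 = 300.9 N down at 1.423 m → arm 0.148 m, τ = 300.9 × 0.148 = 44.53 N·m clockwise.
Speaker: 22.5 × 9.8 = 220.5 N down at 0.5 m → arm 1.071 m, τ = 220.5 × 1.071 = 236.2 N·m clockwise.
Crate: 49.4 × 9.8 = 484.1 N down at 1.686 m → arm 0.115 m, τ = 484.1 × 0.115 = 55.67 N·m counterclockwise.
Net load moment about support A = 494.2 N·m clockwise.
Reaction R at support B is upward at 0 m, arm 1.571 m → moment R × 1.571 counterclockwise.
Στ = 0 ⇒ R × 1.571 = 494.2 ⇒ R = 315 N.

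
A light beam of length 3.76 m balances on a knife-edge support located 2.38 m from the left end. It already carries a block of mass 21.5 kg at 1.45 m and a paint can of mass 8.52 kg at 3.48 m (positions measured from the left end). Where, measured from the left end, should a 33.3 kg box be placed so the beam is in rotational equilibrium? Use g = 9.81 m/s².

x ≈ 2.7 m from the left end

Choose the knife-edge support (at 2.38 m from the left end) as the axis so the support reaction has zero arm there.
Block: 21.5 × 9.81 = 210.9 N down at 1.45 m → arm 0.93 m, τ = 210.9 × 0.93 = 196.1 N·m counterclockwise.
Paint can: 8.52 × 9.81 = 83.58 N down at 3.48 m → arm 1.1 m, τ = 83.58 × 1.1 = 91.94 N·m clockwise.
Net moment of existing loads = 104.2 N·m counterclockwise.
The box weighs 33.3 × 9.81 = 326.7 N and must supply an equal clockwise moment, so its lever arm about the knife-edge support is 104.2 / 326.7 = 0.319 m.
That puts it at 2.38 + 0.319 = 2.7 m from the left end.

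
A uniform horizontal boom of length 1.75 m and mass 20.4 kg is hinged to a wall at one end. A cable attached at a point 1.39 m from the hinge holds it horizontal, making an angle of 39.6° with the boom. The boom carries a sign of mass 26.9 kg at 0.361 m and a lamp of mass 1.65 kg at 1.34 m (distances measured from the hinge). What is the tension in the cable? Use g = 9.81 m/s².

Take moments about the hinge.
Beam weight: 20.4 × 9.81 = 200.1 N down at 0.875 m → arm 0.875 m, τ = 200.1 × 0.875 = 175.1 N·m clockwise.
Sign: 26.9 × 9.81 = 263.9 N down at 0.361 m → arm 0.361 m, τ = 263.9 × 0.361 = 95.27 N·m clockwise.
Lamp: 1.65 × 9.81 = 16.19 N down at 1.34 m → arm 1.34 m, τ = 16.19 × 1.34 = 21.69 N·m clockwise.
Total clockwise load moment = 292.1 N·m.
The cable tension T acts at 1.39 m; only its component perpendicular to the boom, T sinθ, produces torque. sin 39.6° = 0.6374.
Setting net torque to zero: T × 1.39 × 0.6374 = 292.1 → T = 292.1 / 0.886 = 330 N.

T ≈ 330 N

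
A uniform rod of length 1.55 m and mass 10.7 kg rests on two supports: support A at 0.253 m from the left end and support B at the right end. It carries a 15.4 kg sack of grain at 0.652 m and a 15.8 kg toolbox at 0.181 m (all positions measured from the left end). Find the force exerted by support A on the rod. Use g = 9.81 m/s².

Taking torques about support B:
Beam weight: 10.7 × 9.81 = 105 N down at 0.775 m → arm 0.775 m, τ = 105 × 0.775 = 81.38 N·m counterclockwise.
Sack of grain: 15.4 × 9.81 = 151.1 N down at 0.652 m → arm 0.898 m, τ = 151.1 × 0.898 = 135.7 N·m counterclockwise.
Toolbox: 15.8 × 9.81 = 155 N down at 0.181 m → arm 1.369 m, τ = 155 × 1.369 = 212.2 N·m counterclockwise.
Net load moment about support B = 429.3 N·m counterclockwise.
Reaction R at support A is upward at 0.253 m, arm 1.297 m → moment R × 1.297 clockwise.
Setting net torque to zero: R × 1.297 = 429.3 → R = 331 N.

R_A ≈ 331 N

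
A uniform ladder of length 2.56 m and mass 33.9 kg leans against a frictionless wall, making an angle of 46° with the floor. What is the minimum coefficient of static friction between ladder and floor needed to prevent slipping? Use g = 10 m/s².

μ_min ≈ 0.483

Sum moments about the foot of the ladder (the floor normal and friction both act there and drop out).
Ladder weight 33.9×10 = 339 N acts at 1.28 m along the ladder; its horizontal arm is 1.28·cos46° = 0.8892 m → τ = 301.4 N·m clockwise.
Wall normal N acts horizontally at the top; its moment arm is the height L sinθ = 2.56·sin46° = 1.842 m, counterclockwise.
Στ = 0 ⇒ N × 1.842 = 301.4 ⇒ N = 163.6 N.
ΣFx = 0 ⇒ f = N_wall = 163.6 N. ΣFy = 0 ⇒ N_floor = 339 N.
μ_min = f / N_floor = 163.6 / 339 = 0.483.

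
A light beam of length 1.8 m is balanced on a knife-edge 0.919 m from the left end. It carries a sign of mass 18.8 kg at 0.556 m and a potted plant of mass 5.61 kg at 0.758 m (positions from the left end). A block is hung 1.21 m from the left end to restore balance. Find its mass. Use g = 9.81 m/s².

Choose the knife-edge (at 0.919 m from the left end) as the axis so the support reaction has zero arm there.
Sign: 18.8 × 9.81 = 184.4 N down at 0.556 m → arm 0.363 m, τ = 184.4 × 0.363 = 66.94 N·m counterclockwise.
Potted plant: 5.61 × 9.81 = 55.03 N down at 0.758 m → arm 0.161 m, τ = 55.03 × 0.161 = 8.86 N·m counterclockwise.
Net moment of known loads = 75.8 N·m counterclockwise.
An unknown mass m at 1.21 m has arm 0.291 m; its moment is m·g·0.291 clockwise.
Balancing moments: m × 9.81 × 0.291 = 75.8, giving m = 75.8 / (9.81 × 0.291) = 26.6 kg.

m ≈ 26.6 kg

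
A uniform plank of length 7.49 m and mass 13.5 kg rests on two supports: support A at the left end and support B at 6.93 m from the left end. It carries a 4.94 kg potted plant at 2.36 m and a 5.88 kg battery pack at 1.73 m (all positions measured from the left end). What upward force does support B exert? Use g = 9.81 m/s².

R_B ≈ 102 N

Take moments about support A.
Beam weight: 13.5 × 9.81 = 132.4 N down at 3.745 m → arm 3.745 m, τ = 132.4 × 3.745 = 495.8 N·m clockwise.
Potted plant: 4.94 × 9.81 = 48.46 N down at 2.36 m → arm 2.36 m, τ = 48.46 × 2.36 = 114.4 N·m clockwise.
Battery pack: 5.88 × 9.81 = 57.68 N down at 1.73 m → arm 1.73 m, τ = 57.68 × 1.73 = 99.79 N·m clockwise.
Net load moment about support A = 710 N·m clockwise.
Reaction R at support B is upward at 6.93 m, arm 6.93 m → moment R × 6.93 counterclockwise.
Balancing moments: R × 6.93 = 710, giving R = 102 N.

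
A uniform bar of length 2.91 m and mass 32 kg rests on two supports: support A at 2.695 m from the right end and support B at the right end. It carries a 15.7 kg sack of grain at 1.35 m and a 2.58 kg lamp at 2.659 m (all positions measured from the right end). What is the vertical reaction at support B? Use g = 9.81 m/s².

R_B ≈ 222 N

Taking torques about support A:
Beam weight: 32 × 9.81 = 313.9 N down at 1.455 m → arm 1.24 m, τ = 313.9 × 1.24 = 389.2 N·m clockwise.
Sack of grain: 15.7 × 9.81 = 154 N down at 1.35 m → arm 1.345 m, τ = 154 × 1.345 = 207.1 N·m clockwise.
Lamp: 2.58 × 9.81 = 25.31 N down at 2.659 m → arm 0.036 m, τ = 25.31 × 0.036 = 0.9112 N·m clockwise.
Net load moment about support A = 597.2 N·m clockwise.
Reaction R at support B is upward at 0 m, arm 2.695 m → moment R × 2.695 counterclockwise.
Balancing moments: R × 2.695 = 597.2, giving R = 222 N.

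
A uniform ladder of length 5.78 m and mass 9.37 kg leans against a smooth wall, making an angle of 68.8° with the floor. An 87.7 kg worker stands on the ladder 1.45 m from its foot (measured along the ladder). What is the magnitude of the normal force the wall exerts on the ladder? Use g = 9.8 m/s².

N_wall ≈ 101 N

Taking torques about the foot of the ladder:
Ladder weight 9.37×9.8 = 91.83 N acts at 2.89 m along the ladder; its horizontal arm is 2.89·cos68.8° = 1.045 m → τ = 95.96 N·m clockwise.
Worker: 87.7×9.8 = 859.5 N at 1.45 m → arm 0.5244 m → τ = 450.7 N·m clockwise.
Wall normal N acts horizontally at the top; its moment arm is the height L sinθ = 5.78·sin68.8° = 5.389 m, counterclockwise.
Balancing moments: N × 5.389 = 546.7, giving N = 101 N.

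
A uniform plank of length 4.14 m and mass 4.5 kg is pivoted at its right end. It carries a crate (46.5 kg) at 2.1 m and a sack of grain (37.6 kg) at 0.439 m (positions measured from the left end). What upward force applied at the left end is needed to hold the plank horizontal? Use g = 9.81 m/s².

F ≈ 577 N

Taking torques about the right end:
Beam weight: 4.5 × 9.81 = 44.15 N down at 2.07 m → arm 2.07 m, τ = 44.15 × 2.07 = 91.39 N·m counterclockwise.
Crate: 46.5 × 9.81 = 456.2 N down at 2.1 m → arm 2.04 m, τ = 456.2 × 2.04 = 930.6 N·m counterclockwise.
Sack of grain: 37.6 × 9.81 = 368.9 N down at 0.439 m → arm 3.701 m, τ = 368.9 × 3.701 = 1365 N·m counterclockwise.
Net moment of the loads = 2387 N·m counterclockwise.
The upward force F acts at the left end, arm 4.14 m, giving F × 4.14 clockwise.
Setting net torque to zero: F × 4.14 = 2387 → F = 2387 / 4.14 = 577 N.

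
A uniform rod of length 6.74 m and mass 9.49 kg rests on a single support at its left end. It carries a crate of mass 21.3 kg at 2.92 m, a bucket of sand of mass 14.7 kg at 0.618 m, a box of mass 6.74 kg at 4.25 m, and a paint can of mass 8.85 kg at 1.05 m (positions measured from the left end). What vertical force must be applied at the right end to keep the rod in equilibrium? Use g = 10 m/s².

Choose the left end as the axis so the unknown pivot reaction has zero arm there.
Beam weight: 9.49 × 10 = 94.9 N down at 3.37 m → arm 3.37 m, τ = 94.9 × 3.37 = 319.8 N·m clockwise.
Crate: 21.3 × 10 = 213 N down at 2.92 m → arm 2.92 m, τ = 213 × 2.92 = 622 N·m clockwise.
Bucket of sand: 14.7 × 10 = 147 N down at 0.618 m → arm 0.618 m, τ = 147 × 0.618 = 90.85 N·m clockwise.
Box: 6.74 × 10 = 67.4 N down at 4.25 m → arm 4.25 m, τ = 67.4 × 4.25 = 286.5 N·m clockwise.
Paint can: 8.85 × 10 = 88.5 N down at 1.05 m → arm 1.05 m, τ = 88.5 × 1.05 = 92.92 N·m clockwise.
Net moment of the loads = 1412 N·m clockwise.
The upward force F acts at the right end, arm 6.74 m, giving F × 6.74 counterclockwise.
Setting net torque to zero: F × 6.74 = 1412 → F = 1412 / 6.74 = 209 N.

F ≈ 209 N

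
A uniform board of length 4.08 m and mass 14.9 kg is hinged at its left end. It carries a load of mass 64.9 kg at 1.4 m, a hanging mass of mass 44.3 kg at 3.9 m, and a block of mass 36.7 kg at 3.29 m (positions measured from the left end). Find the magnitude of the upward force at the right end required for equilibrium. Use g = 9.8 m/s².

F ≈ 996 N

Taking torques about the left end:
Beam weight: 14.9 × 9.8 = 146 N down at 2.04 m → arm 2.04 m, τ = 146 × 2.04 = 297.8 N·m clockwise.
Load: 64.9 × 9.8 = 636 N down at 1.4 m → arm 1.4 m, τ = 636 × 1.4 = 890.4 N·m clockwise.
Hanging mass: 44.3 × 9.8 = 434.1 N down at 3.9 m → arm 3.9 m, τ = 434.1 × 3.9 = 1693 N·m clockwise.
Block: 36.7 × 9.8 = 359.7 N down at 3.29 m → arm 3.29 m, τ = 359.7 × 3.29 = 1183 N·m clockwise.
Net moment of the loads = 4064 N·m clockwise.
The upward force F acts at the right end, arm 4.08 m, giving F × 4.08 counterclockwise.
Στ = 0 ⇒ F × 4.08 = 4064 ⇒ F = 4064 / 4.08 = 996 N.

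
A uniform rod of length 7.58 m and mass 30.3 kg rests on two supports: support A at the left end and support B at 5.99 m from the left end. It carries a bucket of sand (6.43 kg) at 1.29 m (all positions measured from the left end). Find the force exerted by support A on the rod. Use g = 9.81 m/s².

Choose support B as the axis so its reaction then has zero moment arm.
Beam weight: 30.3 × 9.81 = 297.2 N down at 3.79 m → arm 2.2 m, τ = 297.2 × 2.2 = 653.8 N·m counterclockwise.
Bucket of sand: 6.43 × 9.81 = 63.08 N down at 1.29 m → arm 4.7 m, τ = 63.08 × 4.7 = 296.5 N·m counterclockwise.
Net load moment about support B = 950.3 N·m counterclockwise.
Reaction R at support A is upward at 0 m, arm 5.99 m → moment R × 5.99 clockwise.
Στ = 0 ⇒ R × 5.99 = 950.3 ⇒ R = 159 N.

R_A ≈ 159 N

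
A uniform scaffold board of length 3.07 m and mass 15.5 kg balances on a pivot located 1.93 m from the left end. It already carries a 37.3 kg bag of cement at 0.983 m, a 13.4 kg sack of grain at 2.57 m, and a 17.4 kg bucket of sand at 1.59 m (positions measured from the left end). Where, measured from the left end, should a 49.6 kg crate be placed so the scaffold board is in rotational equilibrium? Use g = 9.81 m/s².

x ≈ 2.71 m from the left end

Take moments about the pivot (at 1.93 m from the left end).
Beam weight: 15.5 × 9.81 = 152.1 N down at 1.535 m → arm 0.395 m, τ = 152.1 × 0.395 = 60.08 N·m counterclockwise.
Bag of cement: 37.3 × 9.81 = 365.9 N down at 0.983 m → arm 0.947 m, τ = 365.9 × 0.947 = 346.5 N·m counterclockwise.
Sack of grain: 13.4 × 9.81 = 131.5 N down at 2.57 m → arm 0.64 m, τ = 131.5 × 0.64 = 84.16 N·m clockwise.
Bucket of sand: 17.4 × 9.81 = 170.7 N down at 1.59 m → arm 0.34 m, τ = 170.7 × 0.34 = 58.04 N·m counterclockwise.
Net moment of existing loads = 380.5 N·m counterclockwise.
The crate weighs 49.6 × 9.81 = 486.6 N and must supply an equal clockwise moment, so its lever arm about the pivot is 380.5 / 486.6 = 0.782 m.
That puts it at 1.93 + 0.782 = 2.71 m from the left end.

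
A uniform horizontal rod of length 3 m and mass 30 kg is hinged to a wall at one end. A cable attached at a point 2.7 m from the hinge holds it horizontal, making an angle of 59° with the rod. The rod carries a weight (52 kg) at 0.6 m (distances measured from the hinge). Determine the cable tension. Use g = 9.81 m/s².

Taking torques about the hinge:
Beam weight: 30 × 9.81 = 294.3 N down at 1.5 m → arm 1.5 m, τ = 294.3 × 1.5 = 441.5 N·m clockwise.
Weight: 52 × 9.81 = 510.1 N down at 0.6 m → arm 0.6 m, τ = 510.1 × 0.6 = 306.1 N·m clockwise.
Total clockwise load moment = 747.6 N·m.
The cable tension T acts at 2.7 m; only its component perpendicular to the rod, T sinθ, produces torque. sin 59° = 0.8572.
Balancing moments: T × 2.7 × 0.8572 = 747.6, giving T = 747.6 / 2.314 = 323 N.

T ≈ 323 N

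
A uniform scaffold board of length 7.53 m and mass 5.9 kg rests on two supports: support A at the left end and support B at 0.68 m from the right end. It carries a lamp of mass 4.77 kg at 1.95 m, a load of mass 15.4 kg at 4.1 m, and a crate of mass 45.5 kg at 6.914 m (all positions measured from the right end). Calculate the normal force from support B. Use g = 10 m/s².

R_B ≈ 189 N

About support A:
Beam weight: 5.9 × 10 = 59 N down at 3.765 m → arm 3.765 m, τ = 59 × 3.765 = 222.1 N·m clockwise.
Lamp: 4.77 × 10 = 47.7 N down at 1.95 m → arm 5.58 m, τ = 47.7 × 5.58 = 266.2 N·m clockwise.
Load: 15.4 × 10 = 154 N down at 4.1 m → arm 3.43 m, τ = 154 × 3.43 = 528.2 N·m clockwise.
Crate: 45.5 × 10 = 455 N down at 6.914 m → arm 0.616 m, τ = 455 × 0.616 = 280.3 N·m clockwise.
Net load moment about support A = 1297 N·m clockwise.
Reaction R at support B is upward at 0.68 m, arm 6.85 m → moment R × 6.85 counterclockwise.
Balancing moments: R × 6.85 = 1297, giving R = 189 N.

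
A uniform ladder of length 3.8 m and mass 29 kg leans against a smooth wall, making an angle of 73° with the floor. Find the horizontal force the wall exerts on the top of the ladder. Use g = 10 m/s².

N_wall ≈ 44.3 N

Taking torques about the foot of the ladder:
Ladder weight 29×10 = 290 N acts at 1.9 m along the ladder; its horizontal arm is 1.9·cos73° = 0.5555 m → τ = 161.1 N·m clockwise.
Wall normal N acts horizontally at the top; its moment arm is the height L sinθ = 3.8·sin73° = 3.634 m, counterclockwise.
Στ = 0 ⇒ N × 3.634 = 161.1 ⇒ N = 44.3 N.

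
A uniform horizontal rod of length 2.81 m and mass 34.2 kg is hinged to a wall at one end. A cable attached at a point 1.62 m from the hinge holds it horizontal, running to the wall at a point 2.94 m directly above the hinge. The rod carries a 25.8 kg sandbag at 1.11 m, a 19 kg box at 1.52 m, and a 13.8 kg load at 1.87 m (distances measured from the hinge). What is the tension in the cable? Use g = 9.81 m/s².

Take moments about the hinge.
Beam weight: 34.2 × 9.81 = 335.5 N down at 1.405 m → arm 1.405 m, τ = 335.5 × 1.405 = 471.4 N·m clockwise.
Sandbag: 25.8 × 9.81 = 253.1 N down at 1.11 m → arm 1.11 m, τ = 253.1 × 1.11 = 280.9 N·m clockwise.
Box: 19 × 9.81 = 186.4 N down at 1.52 m → arm 1.52 m, τ = 186.4 × 1.52 = 283.3 N·m clockwise.
Load: 13.8 × 9.81 = 135.4 N down at 1.87 m → arm 1.87 m, τ = 135.4 × 1.87 = 253.2 N·m clockwise.
Total clockwise load moment = 1289 N·m.
The cable tension T acts at 1.62 m; only its component perpendicular to the rod, T sinθ, produces torque. sinθ = h/√(h²+d²) = 2.94/√(2.94²+1.62²) = 0.8758.
Στ = 0 ⇒ T × 1.62 × 0.8758 = 1289 ⇒ T = 1289 / 1.419 = 908 N.

T ≈ 908 N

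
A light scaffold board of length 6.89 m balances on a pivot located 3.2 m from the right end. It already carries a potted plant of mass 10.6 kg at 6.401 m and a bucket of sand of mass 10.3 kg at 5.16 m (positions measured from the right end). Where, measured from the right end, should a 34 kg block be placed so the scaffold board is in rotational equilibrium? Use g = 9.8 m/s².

x ≈ 1.61 m from the right end

Taking torques about the pivot (at 3.2 m from the right end):
Potted plant: 10.6 × 9.8 = 103.9 N down at 6.401 m → arm 3.201 m, τ = 103.9 × 3.201 = 332.6 N·m counterclockwise.
Bucket of sand: 10.3 × 9.8 = 100.9 N down at 5.16 m → arm 1.96 m, τ = 100.9 × 1.96 = 197.8 N·m counterclockwise.
Net moment of existing loads = 530.4 N·m counterclockwise.
The block weighs 34 × 9.8 = 333.2 N and must supply an equal clockwise moment, so its lever arm about the pivot is 530.4 / 333.2 = 1.59 m.
That puts it at 3.2 − 1.59 = 1.61 m from the right end.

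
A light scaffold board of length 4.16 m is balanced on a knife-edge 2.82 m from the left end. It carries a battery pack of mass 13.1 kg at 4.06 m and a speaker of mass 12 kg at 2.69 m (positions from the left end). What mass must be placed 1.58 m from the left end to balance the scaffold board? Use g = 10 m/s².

Sum moments about the knife-edge (at 2.82 m from the left end) (the support reaction has zero arm there).
Battery pack: 13.1 × 10 = 131 N down at 4.06 m → arm 1.24 m, τ = 131 × 1.24 = 162.4 N·m clockwise.
Speaker: 12 × 10 = 120 N down at 2.69 m → arm 0.13 m, τ = 120 × 0.13 = 15.6 N·m counterclockwise.
Net moment of known loads = 146.8 N·m clockwise.
An unknown mass m at 1.58 m has arm 1.24 m; its moment is m·g·1.24 counterclockwise.
Balancing moments: m × 10 × 1.24 = 146.8, giving m = 146.8 / (10 × 1.24) = 11.8 kg.

m ≈ 11.8 kg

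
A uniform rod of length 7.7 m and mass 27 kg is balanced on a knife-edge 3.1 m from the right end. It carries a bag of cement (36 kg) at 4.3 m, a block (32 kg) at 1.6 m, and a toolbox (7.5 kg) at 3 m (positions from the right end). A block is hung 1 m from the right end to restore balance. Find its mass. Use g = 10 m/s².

Choose the knife-edge (at 3.1 m from the right end) as the axis so the support reaction has zero arm there.
Beam weight: 27 × 10 = 270 N down at 3.85 m → arm 0.75 m, τ = 270 × 0.75 = 202.5 N·m counterclockwise.
Bag of cement: 36 × 10 = 360 N down at 4.3 m → arm 1.2 m, τ = 360 × 1.2 = 432 N·m counterclockwise.
Block: 32 × 10 = 320 N down at 1.6 m → arm 1.5 m, τ = 320 × 1.5 = 480 N·m clockwise.
Toolbox: 7.5 × 10 = 75 N down at 3 m → arm 0.1 m, τ = 75 × 0.1 = 7.5 N·m clockwise.
Net moment of known loads = 147 N·m counterclockwise.
An unknown mass m at 1 m has arm 2.1 m; its moment is m·g·2.1 clockwise.
For rotational equilibrium, m × 10 × 2.1 = 147, so m = 147 / (10 × 2.1) = 7 kg.

m ≈ 7 kg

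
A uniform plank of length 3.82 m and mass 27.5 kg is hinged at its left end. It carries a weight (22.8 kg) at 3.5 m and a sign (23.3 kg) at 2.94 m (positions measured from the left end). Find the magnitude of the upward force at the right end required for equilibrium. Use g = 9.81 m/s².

Take moments about the left end.
Beam weight: 27.5 × 9.81 = 269.8 N down at 1.91 m → arm 1.91 m, τ = 269.8 × 1.91 = 515.3 N·m clockwise.
Weight: 22.8 × 9.81 = 223.7 N down at 3.5 m → arm 3.5 m, τ = 223.7 × 3.5 = 782.9 N·m clockwise.
Sign: 23.3 × 9.81 = 228.6 N down at 2.94 m → arm 2.94 m, τ = 228.6 × 2.94 = 672.1 N·m clockwise.
Net moment of the loads = 1970 N·m clockwise.
The upward force F acts at the right end, arm 3.82 m, giving F × 3.82 counterclockwise.
Balancing moments: F × 3.82 = 1970, giving F = 1970 / 3.82 = 516 N.

F ≈ 516 N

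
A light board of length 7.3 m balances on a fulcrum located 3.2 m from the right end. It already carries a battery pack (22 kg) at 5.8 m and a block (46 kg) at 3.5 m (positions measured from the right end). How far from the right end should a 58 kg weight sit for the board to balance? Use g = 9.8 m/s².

Taking torques about the fulcrum (at 3.2 m from the right end):
Battery pack: 22 × 9.8 = 215.6 N down at 5.8 m → arm 2.6 m, τ = 215.6 × 2.6 = 560.6 N·m counterclockwise.
Block: 46 × 9.8 = 450.8 N down at 3.5 m → arm 0.3 m, τ = 450.8 × 0.3 = 135.2 N·m counterclockwise.
Net moment of existing loads = 695.8 N·m counterclockwise.
The weight weighs 58 × 9.8 = 568.4 N and must supply an equal clockwise moment, so its lever arm about the fulcrum is 695.8 / 568.4 = 1.22 m.
That puts it at 3.2 − 1.22 = 1.98 m from the right end.

x ≈ 1.98 m from the right end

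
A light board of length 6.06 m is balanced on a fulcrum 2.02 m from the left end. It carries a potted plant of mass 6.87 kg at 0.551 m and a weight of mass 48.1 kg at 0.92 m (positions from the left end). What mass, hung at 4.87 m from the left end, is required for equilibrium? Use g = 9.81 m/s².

m ≈ 22.1 kg

About the fulcrum (at 2.02 m from the left end):
Potted plant: 6.87 × 9.81 = 67.39 N down at 0.551 m → arm 1.469 m, τ = 67.39 × 1.469 = 99 N·m counterclockwise.
Weight: 48.1 × 9.81 = 471.9 N down at 0.92 m → arm 1.1 m, τ = 471.9 × 1.1 = 519.1 N·m counterclockwise.
Net moment of known loads = 618.1 N·m counterclockwise.
An unknown mass m at 4.87 m has arm 2.85 m; its moment is m·g·2.85 clockwise.
Στ = 0 ⇒ m × 9.81 × 2.85 = 618.1 ⇒ m = 618.1 / (9.81 × 2.85) = 22.1 kg.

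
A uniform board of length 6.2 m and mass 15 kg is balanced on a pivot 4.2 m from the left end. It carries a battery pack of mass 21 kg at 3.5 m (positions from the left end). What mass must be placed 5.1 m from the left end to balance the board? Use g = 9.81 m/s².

Taking torques about the pivot (at 4.2 m from the left end):
Beam weight: 15 × 9.81 = 147.2 N down at 3.1 m → arm 1.1 m, τ = 147.2 × 1.1 = 161.9 N·m counterclockwise.
Battery pack: 21 × 9.81 = 206 N down at 3.5 m → arm 0.7 m, τ = 206 × 0.7 = 144.2 N·m counterclockwise.
Net moment of known loads = 306.1 N·m counterclockwise.
An unknown mass m at 5.1 m has arm 0.9 m; its moment is m·g·0.9 clockwise.
Balancing moments: m × 9.81 × 0.9 = 306.1, giving m = 306.1 / (9.81 × 0.9) = 34.7 kg.

m ≈ 34.7 kg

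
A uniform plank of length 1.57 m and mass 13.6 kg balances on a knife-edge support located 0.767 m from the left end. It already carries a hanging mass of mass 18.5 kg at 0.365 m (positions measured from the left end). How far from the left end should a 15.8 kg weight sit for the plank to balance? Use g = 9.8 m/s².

x ≈ 1.22 m from the left end

About the knife-edge support (at 0.767 m from the left end):
Beam weight: 13.6 × 9.8 = 133.3 N down at 0.785 m → arm 0.018 m, τ = 133.3 × 0.018 = 2.399 N·m clockwise.
Hanging mass: 18.5 × 9.8 = 181.3 N down at 0.365 m → arm 0.402 m, τ = 181.3 × 0.402 = 72.88 N·m counterclockwise.
Net moment of existing loads = 70.48 N·m counterclockwise.
The weight weighs 15.8 × 9.8 = 154.8 N and must supply an equal clockwise moment, so its lever arm about the knife-edge support is 70.48 / 154.8 = 0.455 m.
That puts it at 0.767 + 0.455 = 1.22 m from the left end.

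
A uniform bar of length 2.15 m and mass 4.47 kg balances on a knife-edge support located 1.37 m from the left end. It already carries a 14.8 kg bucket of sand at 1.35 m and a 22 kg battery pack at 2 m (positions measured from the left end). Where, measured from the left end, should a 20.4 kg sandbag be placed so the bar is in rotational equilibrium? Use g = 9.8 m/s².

Sum moments about the knife-edge support (at 1.37 m from the left end) (the support reaction has zero arm there).
Beam weight: 4.47 × 9.8 = 43.81 N down at 1.075 m → arm 0.295 m, τ = 43.81 × 0.295 = 12.92 N·m counterclockwise.
Bucket of sand: 14.8 × 9.8 = 145 N down at 1.35 m → arm 0.02 m, τ = 145 × 0.02 = 2.9 N·m counterclockwise.
Battery pack: 22 × 9.8 = 215.6 N down at 2 m → arm 0.63 m, τ = 215.6 × 0.63 = 135.8 N·m clockwise.
Net moment of existing loads = 120 N·m clockwise.
The sandbag weighs 20.4 × 9.8 = 199.9 N and must supply an equal counterclockwise moment, so its lever arm about the knife-edge support is 120 / 199.9 = 0.6 m.
That puts it at 1.37 − 0.6 = 0.77 m from the left end.

x ≈ 0.77 m from the left end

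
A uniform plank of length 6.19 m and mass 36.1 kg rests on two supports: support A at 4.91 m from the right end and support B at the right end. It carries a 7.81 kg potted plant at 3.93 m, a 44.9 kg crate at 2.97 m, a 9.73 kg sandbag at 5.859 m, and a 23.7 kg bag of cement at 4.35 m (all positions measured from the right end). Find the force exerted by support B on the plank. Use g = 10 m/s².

About support A:
Beam weight: 36.1 × 10 = 361 N down at 3.095 m → arm 1.815 m, τ = 361 × 1.815 = 655.2 N·m clockwise.
Potted plant: 7.81 × 10 = 78.1 N down at 3.93 m → arm 0.98 m, τ = 78.1 × 0.98 = 76.54 N·m clockwise.
Crate: 44.9 × 10 = 449 N down at 2.97 m → arm 1.94 m, τ = 449 × 1.94 = 871.1 N·m clockwise.
Sandbag: 9.73 × 10 = 97.3 N down at 5.859 m → arm 0.949 m, τ = 97.3 × 0.949 = 92.34 N·m counterclockwise.
Bag of cement: 23.7 × 10 = 237 N down at 4.35 m → arm 0.56 m, τ = 237 × 0.56 = 132.7 N·m clockwise.
Net load moment about support A = 1643 N·m clockwise.
Reaction R at support B is upward at 0 m, arm 4.91 m → moment R × 4.91 counterclockwise.
Setting net torque to zero: R × 4.91 = 1643 → R = 335 N.

R_B ≈ 335 N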